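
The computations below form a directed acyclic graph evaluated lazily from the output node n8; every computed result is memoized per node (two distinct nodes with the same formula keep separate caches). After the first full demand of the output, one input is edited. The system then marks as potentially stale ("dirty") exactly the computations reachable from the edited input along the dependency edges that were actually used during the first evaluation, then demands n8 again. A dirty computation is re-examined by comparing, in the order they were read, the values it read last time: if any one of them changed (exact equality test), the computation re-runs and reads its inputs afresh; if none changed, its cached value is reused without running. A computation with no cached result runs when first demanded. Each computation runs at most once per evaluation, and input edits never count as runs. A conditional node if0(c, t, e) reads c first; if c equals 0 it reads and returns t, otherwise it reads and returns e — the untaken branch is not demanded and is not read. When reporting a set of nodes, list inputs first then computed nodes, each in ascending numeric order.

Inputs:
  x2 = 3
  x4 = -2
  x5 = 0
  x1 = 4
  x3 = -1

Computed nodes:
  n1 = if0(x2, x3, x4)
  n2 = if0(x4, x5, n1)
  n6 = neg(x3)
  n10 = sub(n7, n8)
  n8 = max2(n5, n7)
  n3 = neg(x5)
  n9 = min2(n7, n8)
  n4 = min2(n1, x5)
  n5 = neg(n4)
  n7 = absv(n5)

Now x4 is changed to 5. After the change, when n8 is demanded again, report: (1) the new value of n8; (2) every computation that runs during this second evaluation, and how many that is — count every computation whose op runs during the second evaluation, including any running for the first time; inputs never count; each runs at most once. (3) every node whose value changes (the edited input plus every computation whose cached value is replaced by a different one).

Demanding n8 again yields 0.
5 computations run: n1, n4, n5, n7, n8.
The nodes whose values change: x4, n1, n4, n5, n7, n8.

First demand of the output computes:
  n1 = if0(x2=3 -> else branch x4) = -2
  n4 = min2(-2, 0) = -2
  n5 = neg(-2) = 2
  n7 = absv(2) = 2
  n8 = max2(2, 2) = 2

After the edit, cleaning proceeds:
  n1: a read changed (x4 -2->5) — executes, giving 5.
  n4: a read changed (n1 -2->5) — executes, giving 0.
  n5: a read changed (n4 -2->0) — executes, giving 0.
  n7: a read changed (n5 2->0) — executes, giving 0.
  n8: a read changed (n5 2->0; n7 2->0) — executes, giving 0.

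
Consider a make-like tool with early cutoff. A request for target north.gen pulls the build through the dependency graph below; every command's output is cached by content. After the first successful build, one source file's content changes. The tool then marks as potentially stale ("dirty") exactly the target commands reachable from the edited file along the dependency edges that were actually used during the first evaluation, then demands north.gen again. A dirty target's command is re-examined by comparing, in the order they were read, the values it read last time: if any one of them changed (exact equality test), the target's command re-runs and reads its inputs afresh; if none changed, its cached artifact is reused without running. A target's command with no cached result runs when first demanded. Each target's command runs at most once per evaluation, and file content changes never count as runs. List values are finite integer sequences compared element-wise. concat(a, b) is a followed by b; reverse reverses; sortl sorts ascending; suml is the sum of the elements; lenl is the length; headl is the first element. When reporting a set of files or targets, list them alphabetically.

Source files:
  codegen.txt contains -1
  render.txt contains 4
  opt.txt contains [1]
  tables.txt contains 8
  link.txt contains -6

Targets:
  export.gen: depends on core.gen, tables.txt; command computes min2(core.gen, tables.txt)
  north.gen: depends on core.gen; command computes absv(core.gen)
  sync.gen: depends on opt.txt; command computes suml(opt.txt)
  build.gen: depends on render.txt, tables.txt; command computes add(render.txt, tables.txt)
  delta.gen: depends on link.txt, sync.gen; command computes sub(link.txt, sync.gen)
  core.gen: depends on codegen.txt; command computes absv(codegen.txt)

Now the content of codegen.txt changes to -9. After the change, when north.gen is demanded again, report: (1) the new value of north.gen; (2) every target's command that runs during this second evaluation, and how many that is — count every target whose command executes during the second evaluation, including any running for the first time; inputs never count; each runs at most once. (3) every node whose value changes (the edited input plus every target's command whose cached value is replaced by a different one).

First demand of the output computes:
  core.gen = absv(-1) = 1
  north.gen = absv(1) = 1

After the edit, cleaning proceeds:
  core.gen: a read changed (codegen.txt -1->-9) — executes, giving 9.
  north.gen: a read changed (core.gen 1->9) — executes, giving 9.

Demanding north.gen again yields 9.
2 target commands run: core.gen, north.gen.
The nodes whose values change: codegen.txt, core.gen, north.gen.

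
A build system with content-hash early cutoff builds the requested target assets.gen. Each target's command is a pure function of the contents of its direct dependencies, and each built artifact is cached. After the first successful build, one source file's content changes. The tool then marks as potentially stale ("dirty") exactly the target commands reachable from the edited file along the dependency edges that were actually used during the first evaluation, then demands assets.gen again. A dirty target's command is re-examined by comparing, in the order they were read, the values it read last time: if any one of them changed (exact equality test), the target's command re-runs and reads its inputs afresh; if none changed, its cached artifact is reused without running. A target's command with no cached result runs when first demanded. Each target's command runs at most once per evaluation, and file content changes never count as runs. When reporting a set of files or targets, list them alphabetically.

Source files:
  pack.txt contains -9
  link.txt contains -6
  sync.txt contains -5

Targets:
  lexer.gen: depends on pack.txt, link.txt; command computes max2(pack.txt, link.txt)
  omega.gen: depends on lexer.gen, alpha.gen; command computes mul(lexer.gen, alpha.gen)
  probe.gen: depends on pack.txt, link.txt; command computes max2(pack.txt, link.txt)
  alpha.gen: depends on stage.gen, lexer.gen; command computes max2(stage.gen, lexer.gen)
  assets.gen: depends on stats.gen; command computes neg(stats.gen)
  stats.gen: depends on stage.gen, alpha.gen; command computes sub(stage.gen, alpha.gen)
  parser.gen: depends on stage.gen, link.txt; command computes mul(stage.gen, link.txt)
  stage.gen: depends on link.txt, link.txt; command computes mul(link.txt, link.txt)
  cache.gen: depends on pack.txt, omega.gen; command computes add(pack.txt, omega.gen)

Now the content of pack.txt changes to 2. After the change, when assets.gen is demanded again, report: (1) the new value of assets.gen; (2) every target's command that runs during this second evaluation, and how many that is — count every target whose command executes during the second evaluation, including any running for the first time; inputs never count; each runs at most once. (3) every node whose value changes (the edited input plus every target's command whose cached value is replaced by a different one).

First evaluation (everything demanded from the output):
  lexer.gen = max2(-9, -6) = -6
  stage.gen = mul(-6, -6) = 36
  alpha.gen = max2(36, -6) = 36
  stats.gen = sub(36, 36) = 0
  assets.gen = neg(0) = 0

Propagation after the edit:
  lexer.gen: runs — pack.txt -9->2; result 2.
  alpha.gen: runs — lexer.gen -6->2; result 36 (same value as before).
  stats.gen: checked — values it read are unchanged (stage.gen unchanged, alpha.gen unchanged); reused cached 0 without running.
  assets.gen: checked — values it read are unchanged (stats.gen unchanged); reused cached 0 without running.

Key observation: the change is absorbed at alpha.gen — it re-runs but produces the same value, and the output's value is unchanged.

New value of assets.gen: 0.
Target commands that run: alpha.gen, lexer.gen — 2 in total.
Values that change: lexer.gen, pack.txt.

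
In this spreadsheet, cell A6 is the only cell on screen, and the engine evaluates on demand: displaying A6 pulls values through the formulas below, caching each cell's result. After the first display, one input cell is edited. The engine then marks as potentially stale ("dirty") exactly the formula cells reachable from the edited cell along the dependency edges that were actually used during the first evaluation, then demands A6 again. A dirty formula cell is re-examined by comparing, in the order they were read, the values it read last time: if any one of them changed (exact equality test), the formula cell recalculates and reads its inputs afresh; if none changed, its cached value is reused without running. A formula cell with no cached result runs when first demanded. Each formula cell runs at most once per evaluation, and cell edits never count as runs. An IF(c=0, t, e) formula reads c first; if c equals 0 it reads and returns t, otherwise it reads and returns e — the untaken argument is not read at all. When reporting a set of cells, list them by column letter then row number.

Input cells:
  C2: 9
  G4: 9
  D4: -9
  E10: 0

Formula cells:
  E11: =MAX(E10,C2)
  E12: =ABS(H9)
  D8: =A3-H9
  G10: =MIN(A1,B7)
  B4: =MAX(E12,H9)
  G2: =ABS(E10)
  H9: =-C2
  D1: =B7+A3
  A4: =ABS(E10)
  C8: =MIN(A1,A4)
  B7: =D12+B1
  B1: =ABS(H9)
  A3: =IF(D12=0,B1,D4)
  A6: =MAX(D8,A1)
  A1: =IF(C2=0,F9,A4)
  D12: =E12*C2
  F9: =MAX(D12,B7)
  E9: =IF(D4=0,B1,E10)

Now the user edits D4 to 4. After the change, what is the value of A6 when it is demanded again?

A6 now evaluates to 13.

Initial pass — values computed on the first demand:
  A4 = ABS(0) = 0
  A1 = IF(C2=0: C2=9 -> else branch A4) = 0
  H9 = -(9) = -9
  E12 = ABS(-9) = 9
  D12 = 9 * 9 = 81
  A3 = IF(D12=0: D12=81 -> else branch D4) = -9
  D8 = -9 - -9 = 0
  A6 = MAX(0, 0) = 0

Second demand — change propagation:
  A3: re-runs because D4 -9->4; new result 4.
  D8: re-runs because A3 -9->4; new result 13.
  A6: re-runs because D8 0->13; new result 13.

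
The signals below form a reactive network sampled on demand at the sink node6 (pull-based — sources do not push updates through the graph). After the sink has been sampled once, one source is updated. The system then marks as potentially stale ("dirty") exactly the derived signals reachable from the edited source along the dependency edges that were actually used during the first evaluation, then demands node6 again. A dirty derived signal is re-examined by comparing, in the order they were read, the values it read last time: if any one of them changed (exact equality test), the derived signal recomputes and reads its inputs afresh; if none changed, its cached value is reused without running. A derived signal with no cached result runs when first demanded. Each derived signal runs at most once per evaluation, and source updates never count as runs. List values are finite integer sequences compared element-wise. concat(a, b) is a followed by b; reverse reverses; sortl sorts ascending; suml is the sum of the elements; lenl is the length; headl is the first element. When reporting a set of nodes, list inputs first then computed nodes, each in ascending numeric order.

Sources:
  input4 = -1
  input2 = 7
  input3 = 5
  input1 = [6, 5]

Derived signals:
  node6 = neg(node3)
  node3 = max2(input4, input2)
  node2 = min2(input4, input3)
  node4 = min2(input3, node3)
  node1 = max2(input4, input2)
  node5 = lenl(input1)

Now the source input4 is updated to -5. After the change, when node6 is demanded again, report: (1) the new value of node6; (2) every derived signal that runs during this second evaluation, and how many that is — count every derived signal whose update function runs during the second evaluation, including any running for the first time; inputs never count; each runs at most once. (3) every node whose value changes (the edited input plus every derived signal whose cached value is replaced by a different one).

Initial pass — values computed on the first demand:
  node3 = max2(-1, 7) = 7
  node6 = neg(7) = -7

Second demand — change propagation:
  node3: re-runs because input4 -1->-5; new result 7 (unchanged).
  node6: re-examined; everything it read last time is the same (node3 unchanged) — cache -7 kept, no run.

The important point: node3 recomputes to an identical value, and the output ends up unchanged.

node6 now evaluates to -7.
Run set: node3 (1 run).
Changed values: input4.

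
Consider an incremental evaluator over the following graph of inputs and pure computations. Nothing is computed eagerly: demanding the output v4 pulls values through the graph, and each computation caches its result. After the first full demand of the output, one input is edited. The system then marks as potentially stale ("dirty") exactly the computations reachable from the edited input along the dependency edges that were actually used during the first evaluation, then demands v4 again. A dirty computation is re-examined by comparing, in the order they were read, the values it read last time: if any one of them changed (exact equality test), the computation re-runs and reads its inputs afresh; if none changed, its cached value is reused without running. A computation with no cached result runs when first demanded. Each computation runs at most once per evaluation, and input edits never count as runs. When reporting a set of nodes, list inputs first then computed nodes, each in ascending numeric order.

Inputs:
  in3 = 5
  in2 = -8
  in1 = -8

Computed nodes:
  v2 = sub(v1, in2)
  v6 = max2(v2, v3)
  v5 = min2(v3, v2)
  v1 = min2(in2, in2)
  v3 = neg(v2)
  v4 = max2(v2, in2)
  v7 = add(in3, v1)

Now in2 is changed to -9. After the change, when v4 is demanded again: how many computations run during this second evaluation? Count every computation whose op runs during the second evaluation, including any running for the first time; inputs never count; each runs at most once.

Run set: v1, v2, v4 (3 run).

Initial pass — values computed on the first demand:
  v1 = min2(-8, -8) = -8
  v2 = sub(-8, -8) = 0
  v4 = max2(0, -8) = 0

Second demand — change propagation:
  v1: re-runs because in2 -8->-9; in2 -8->-9; new result -9.
  v2: re-runs because v1 -8->-9; in2 -8->-9; new result 0 (unchanged).
  v4: re-runs because in2 -8->-9; new result 0 (unchanged).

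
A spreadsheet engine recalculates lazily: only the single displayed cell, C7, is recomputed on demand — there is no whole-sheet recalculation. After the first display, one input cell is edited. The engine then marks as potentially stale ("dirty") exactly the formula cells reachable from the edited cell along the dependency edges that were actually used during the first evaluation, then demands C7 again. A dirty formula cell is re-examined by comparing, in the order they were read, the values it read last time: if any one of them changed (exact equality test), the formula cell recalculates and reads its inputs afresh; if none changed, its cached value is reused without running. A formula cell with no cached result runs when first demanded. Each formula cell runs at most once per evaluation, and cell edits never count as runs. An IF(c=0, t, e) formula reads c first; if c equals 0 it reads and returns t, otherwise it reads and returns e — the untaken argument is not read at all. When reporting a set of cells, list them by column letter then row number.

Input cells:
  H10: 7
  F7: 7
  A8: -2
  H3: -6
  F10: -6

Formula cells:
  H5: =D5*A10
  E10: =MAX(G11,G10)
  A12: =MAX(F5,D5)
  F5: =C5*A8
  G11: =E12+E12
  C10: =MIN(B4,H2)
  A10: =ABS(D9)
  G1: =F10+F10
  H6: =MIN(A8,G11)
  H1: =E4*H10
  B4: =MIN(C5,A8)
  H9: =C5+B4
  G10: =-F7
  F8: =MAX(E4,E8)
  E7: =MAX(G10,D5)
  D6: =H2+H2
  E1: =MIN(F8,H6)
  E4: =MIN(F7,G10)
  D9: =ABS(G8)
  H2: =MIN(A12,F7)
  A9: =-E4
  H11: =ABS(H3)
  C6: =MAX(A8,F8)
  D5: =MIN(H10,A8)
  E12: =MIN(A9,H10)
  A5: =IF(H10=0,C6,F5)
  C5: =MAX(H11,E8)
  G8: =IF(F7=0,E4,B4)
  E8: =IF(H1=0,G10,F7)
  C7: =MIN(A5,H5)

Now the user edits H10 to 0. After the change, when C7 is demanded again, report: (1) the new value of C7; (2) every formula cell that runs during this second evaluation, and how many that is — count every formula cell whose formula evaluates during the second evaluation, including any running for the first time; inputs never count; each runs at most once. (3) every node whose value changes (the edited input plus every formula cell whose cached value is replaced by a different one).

New value of C7: -4.
Formula cells that run: A5, B4, C5, C6, C7, D5, E8, F8, H1 — 9 in total.
Values that change: A5, C5, C7, E8, H1, H10.
Key observation: a condition flipped, so demand moved to the other branch — F5 is never re-examined.

First evaluation (everything demanded from the output):
  D5 = MIN(7, -2) = -2
  G10 = -(7) = -7
  E4 = MIN(7, -7) = -7
  H1 = -7 * 7 = -49
  E8 = IF(H1=0: H1=-49 -> else branch F7) = 7
  H11 = ABS(-6) = 6
  C5 = MAX(6, 7) = 7
  B4 = MIN(7, -2) = -2
  F5 = 7 * -2 = -14
  A5 = IF(H10=0: H10=7 -> else branch F5) = -14
  G8 = IF(F7=0: F7=7 -> else branch B4) = -2
  D9 = ABS(-2) = 2
  A10 = ABS(2) = 2
  H5 = -2 * 2 = -4
  C7 = MIN(-14, -4) = -14

Propagation after the edit:
  D5: runs — H10 7->0; result -2 (same value as before).
  H1: runs — H10 7->0; result 0.
  E8: runs — H1 -49->0; result -7.
  C5: runs — E8 7->-7; result 6.
  B4: runs — C5 7->6; result -2 (same value as before).
  F5: marked dirty but never re-examined — demand shifted away from it.
  F8: demanded for the first time — runs, produces -7.
  C6: demanded for the first time — runs, produces -2.
  A5: runs — H10 7->0; result -2.
  G8: checked — values it read are unchanged (F7 unchanged, B4 unchanged); reused cached -2 without running.
  D9: checked — values it read are unchanged (G8 unchanged); reused cached 2 without running.
  A10: checked — values it read are unchanged (D9 unchanged); reused cached 2 without running.
  H5: checked — values it read are unchanged (D5 unchanged, A10 unchanged); reused cached -4 without running.
  C7: runs — A5 -14->-2; result -4.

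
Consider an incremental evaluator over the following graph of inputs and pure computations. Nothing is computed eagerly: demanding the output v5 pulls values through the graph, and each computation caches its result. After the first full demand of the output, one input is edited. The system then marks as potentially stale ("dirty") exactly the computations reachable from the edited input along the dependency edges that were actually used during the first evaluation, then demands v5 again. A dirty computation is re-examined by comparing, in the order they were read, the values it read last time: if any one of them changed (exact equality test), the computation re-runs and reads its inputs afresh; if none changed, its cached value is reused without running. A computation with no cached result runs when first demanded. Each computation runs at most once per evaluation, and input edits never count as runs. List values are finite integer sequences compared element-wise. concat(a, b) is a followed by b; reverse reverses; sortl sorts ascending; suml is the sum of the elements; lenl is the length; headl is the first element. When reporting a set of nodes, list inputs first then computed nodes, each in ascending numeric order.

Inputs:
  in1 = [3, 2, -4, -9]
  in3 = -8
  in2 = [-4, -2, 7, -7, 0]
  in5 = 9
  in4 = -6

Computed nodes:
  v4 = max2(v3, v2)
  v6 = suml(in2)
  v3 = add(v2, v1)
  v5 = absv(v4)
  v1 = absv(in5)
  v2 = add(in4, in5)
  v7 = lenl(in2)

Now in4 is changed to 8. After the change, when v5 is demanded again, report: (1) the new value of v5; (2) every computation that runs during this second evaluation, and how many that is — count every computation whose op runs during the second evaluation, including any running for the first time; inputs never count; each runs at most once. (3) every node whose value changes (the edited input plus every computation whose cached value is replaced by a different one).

v5 now evaluates to 26.
Run set: v2, v3, v4, v5 (4 run).
Changed values: in4, v2, v3, v4, v5.

Initial pass — values computed on the first demand:
  v1 = absv(9) = 9
  v2 = add(-6, 9) = 3
  v3 = add(3, 9) = 12
  v4 = max2(12, 3) = 12
  v5 = absv(12) = 12

Second demand — change propagation:
  v2: re-runs because in4 -6->8; new result 17.
  v3: re-runs because v2 3->17; new result 26.
  v4: re-runs because v3 12->26; v2 3->17; new result 26.
  v5: re-runs because v4 12->26; new result 26.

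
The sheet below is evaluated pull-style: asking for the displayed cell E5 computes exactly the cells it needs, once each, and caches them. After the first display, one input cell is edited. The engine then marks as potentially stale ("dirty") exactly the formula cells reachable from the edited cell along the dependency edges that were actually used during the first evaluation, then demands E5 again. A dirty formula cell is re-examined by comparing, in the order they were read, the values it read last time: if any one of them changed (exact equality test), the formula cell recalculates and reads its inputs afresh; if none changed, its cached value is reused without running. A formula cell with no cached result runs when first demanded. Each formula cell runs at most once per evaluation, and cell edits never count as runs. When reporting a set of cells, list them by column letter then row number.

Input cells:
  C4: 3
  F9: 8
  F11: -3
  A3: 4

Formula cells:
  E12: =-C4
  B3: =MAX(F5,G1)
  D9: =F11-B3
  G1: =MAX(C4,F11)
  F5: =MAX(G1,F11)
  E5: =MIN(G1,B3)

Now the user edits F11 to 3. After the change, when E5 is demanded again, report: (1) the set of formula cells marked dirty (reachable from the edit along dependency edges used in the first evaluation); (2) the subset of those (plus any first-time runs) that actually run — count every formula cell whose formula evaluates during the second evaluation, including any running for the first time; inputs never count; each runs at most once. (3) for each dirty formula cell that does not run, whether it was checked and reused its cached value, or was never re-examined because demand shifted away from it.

First demand of the output computes:
  G1 = MAX(3, -3) = 3
  F5 = MAX(3, -3) = 3
  B3 = MAX(3, 3) = 3
  E5 = MIN(3, 3) = 3

After the edit, cleaning proceeds:
  G1: a read changed (F11 -3->3) — executes, giving 3 — identical to its old value.
  F5: a read changed (F11 -3->3) — executes, giving 3 — identical to its old value.
  B3: dirty, but its reads are unchanged (F5 unchanged, G1 unchanged); cached 3 stands.
  E5: dirty, but its reads are unchanged (G1 unchanged, B3 unchanged); cached 3 stands.

Note where the cutoff bites: B3 is checked, finds nothing changed, and keeps its cache.

The edit dirties: B3, E5, F5, G1.
2 formula cells run: F5, G1.
Cache hits after checking: B3, E5.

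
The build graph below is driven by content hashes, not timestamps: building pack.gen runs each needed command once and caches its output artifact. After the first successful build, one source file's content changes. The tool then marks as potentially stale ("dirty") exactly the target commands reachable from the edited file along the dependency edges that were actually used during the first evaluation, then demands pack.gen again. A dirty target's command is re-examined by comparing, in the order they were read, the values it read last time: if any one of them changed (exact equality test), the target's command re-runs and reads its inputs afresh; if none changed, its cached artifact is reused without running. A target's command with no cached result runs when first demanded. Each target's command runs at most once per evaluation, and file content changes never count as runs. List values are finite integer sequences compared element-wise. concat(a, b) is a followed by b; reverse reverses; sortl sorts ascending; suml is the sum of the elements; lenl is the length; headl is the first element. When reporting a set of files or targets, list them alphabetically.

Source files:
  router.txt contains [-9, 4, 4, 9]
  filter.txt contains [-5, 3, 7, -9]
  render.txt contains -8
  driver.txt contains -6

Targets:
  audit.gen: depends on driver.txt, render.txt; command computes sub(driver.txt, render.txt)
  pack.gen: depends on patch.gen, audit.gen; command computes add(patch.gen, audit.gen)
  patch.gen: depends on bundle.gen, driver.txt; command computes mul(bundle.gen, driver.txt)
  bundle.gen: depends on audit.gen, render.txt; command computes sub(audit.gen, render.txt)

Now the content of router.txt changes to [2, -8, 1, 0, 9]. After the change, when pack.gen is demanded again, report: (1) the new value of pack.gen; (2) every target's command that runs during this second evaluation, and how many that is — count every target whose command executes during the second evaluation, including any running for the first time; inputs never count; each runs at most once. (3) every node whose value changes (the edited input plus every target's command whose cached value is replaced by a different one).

Initial pass — values computed on the first demand:
  audit.gen = sub(-6, -8) = 2
  bundle.gen = sub(2, -8) = 10
  patch.gen = mul(10, -6) = -60
  pack.gen = add(-60, 2) = -58

Second demand — change propagation:
  no demanded computation ever read router.txt, so the edit dirties nothing and nothing runs.

The important point: nothing the output needs ever reads router.txt, so the edit is invisible to it.

pack.gen now evaluates to -58.
Run set: none (0 run).
Changed values: router.txt.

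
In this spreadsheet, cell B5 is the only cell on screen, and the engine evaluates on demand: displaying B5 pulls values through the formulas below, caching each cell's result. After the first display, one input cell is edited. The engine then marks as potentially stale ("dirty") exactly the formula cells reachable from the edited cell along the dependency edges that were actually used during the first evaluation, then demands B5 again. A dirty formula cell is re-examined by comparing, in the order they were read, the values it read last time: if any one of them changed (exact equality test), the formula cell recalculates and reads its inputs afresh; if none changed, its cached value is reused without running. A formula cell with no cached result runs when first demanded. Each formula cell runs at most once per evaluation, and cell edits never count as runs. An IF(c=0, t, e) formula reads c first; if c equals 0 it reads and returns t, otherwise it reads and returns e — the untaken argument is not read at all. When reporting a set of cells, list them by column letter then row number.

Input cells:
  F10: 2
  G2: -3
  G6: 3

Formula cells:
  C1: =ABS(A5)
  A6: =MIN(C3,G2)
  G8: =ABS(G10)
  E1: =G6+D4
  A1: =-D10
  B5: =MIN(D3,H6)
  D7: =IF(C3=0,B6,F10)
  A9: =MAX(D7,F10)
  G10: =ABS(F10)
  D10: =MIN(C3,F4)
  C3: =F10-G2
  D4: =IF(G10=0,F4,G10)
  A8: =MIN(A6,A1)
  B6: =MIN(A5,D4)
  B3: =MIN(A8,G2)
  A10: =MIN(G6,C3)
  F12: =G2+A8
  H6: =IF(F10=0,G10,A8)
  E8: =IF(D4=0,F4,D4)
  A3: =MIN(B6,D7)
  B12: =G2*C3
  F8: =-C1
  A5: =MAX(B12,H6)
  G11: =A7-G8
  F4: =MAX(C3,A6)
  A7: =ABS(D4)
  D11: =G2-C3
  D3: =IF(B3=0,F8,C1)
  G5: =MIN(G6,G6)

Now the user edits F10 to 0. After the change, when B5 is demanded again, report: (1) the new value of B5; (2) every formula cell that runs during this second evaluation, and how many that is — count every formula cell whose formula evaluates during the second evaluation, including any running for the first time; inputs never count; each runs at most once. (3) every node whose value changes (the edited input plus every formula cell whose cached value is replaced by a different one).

Initial pass — values computed on the first demand:
  C3 = 2 - -3 = 5
  A6 = MIN(5, -3) = -3
  B12 = -3 * 5 = -15
  F4 = MAX(5, -3) = 5
  D10 = MIN(5, 5) = 5
  A1 = -(5) = -5
  A8 = MIN(-3, -5) = -5
  B3 = MIN(-5, -3) = -5
  H6 = IF(F10=0: F10=2 -> else branch A8) = -5
  A5 = MAX(-15, -5) = -5
  C1 = ABS(-5) = 5
  D3 = IF(B3=0: B3=-5 -> else branch C1) = 5
  B5 = MIN(5, -5) = -5

Second demand — change propagation:
  C3: re-runs because F10 2->0; new result 3.
  A6: re-runs because C3 5->3; new result -3 (unchanged).
  B12: re-runs because C3 5->3; new result -9.
  F4: re-runs because C3 5->3; new result 3.
  D10: re-runs because C3 5->3; F4 5->3; new result 3.
  A1: re-runs because D10 5->3; new result -3.
  A8: re-runs because A1 -5->-3; new result -3.
  B3: re-runs because A8 -5->-3; new result -3.
  G10: newly demanded (no cache) — executes and yields 0.
  H6: re-runs because F10 2->0; A8 -5->-3; new result 0.
  A5: re-runs because B12 -15->-9; H6 -5->0; new result 0.
  C1: re-runs because A5 -5->0; new result 0.
  D3: re-runs because B3 -5->-3; C1 5->0; new result 0.
  B5: re-runs because D3 5->0; H6 -5->0; new result 0.

The important point: the flipped condition pulls in fresh nodes; G10 runs for the first time.

B5 now evaluates to 0.
Run set: A1, A5, A6, A8, B3, B5, B12, C1, C3, D3, D10, F4, G10, H6 (14 run).
Changed values: A1, A5, A8, B3, B5, B12, C1, C3, D3, D10, F4, F10, H6.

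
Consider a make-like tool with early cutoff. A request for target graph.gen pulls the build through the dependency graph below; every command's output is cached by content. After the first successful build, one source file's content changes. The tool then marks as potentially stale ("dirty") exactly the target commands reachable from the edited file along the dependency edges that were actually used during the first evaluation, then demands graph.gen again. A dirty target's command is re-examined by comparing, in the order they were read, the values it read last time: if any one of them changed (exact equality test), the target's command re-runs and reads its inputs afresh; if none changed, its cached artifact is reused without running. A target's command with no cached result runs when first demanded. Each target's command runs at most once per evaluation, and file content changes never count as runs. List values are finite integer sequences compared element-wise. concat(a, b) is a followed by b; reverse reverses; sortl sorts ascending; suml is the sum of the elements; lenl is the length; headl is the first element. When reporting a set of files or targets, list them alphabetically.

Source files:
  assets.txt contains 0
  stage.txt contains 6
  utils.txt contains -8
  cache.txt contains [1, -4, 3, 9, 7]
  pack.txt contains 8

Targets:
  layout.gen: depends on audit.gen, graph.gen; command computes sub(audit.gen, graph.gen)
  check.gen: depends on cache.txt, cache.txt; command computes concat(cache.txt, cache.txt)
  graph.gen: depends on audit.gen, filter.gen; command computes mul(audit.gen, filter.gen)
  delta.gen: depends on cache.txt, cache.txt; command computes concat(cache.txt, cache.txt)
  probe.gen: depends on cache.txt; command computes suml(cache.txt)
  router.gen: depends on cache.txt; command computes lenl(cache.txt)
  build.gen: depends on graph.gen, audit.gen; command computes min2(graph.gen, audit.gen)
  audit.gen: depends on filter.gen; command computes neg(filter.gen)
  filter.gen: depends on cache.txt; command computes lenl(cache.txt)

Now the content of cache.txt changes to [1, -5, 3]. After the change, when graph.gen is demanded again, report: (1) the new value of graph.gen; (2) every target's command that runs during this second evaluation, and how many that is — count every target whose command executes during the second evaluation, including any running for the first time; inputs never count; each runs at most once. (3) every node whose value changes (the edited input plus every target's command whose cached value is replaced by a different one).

Demanding graph.gen again yields -9.
3 target commands run: audit.gen, filter.gen, graph.gen.
The nodes whose values change: audit.gen, cache.txt, filter.gen, graph.gen.

First demand of the output computes:
  filter.gen = lenl([1, -4, 3, 9, 7]) = 5
  audit.gen = neg(5) = -5
  graph.gen = mul(-5, 5) = -25

After the edit, cleaning proceeds:
  filter.gen: a read changed (cache.txt [1, -4, 3, 9, 7]->[1, -5, 3]) — executes, giving 3.
  audit.gen: a read changed (filter.gen 5->3) — executes, giving -3.
  graph.gen: a read changed (audit.gen -5->-3; filter.gen 5->3) — executes, giving -9.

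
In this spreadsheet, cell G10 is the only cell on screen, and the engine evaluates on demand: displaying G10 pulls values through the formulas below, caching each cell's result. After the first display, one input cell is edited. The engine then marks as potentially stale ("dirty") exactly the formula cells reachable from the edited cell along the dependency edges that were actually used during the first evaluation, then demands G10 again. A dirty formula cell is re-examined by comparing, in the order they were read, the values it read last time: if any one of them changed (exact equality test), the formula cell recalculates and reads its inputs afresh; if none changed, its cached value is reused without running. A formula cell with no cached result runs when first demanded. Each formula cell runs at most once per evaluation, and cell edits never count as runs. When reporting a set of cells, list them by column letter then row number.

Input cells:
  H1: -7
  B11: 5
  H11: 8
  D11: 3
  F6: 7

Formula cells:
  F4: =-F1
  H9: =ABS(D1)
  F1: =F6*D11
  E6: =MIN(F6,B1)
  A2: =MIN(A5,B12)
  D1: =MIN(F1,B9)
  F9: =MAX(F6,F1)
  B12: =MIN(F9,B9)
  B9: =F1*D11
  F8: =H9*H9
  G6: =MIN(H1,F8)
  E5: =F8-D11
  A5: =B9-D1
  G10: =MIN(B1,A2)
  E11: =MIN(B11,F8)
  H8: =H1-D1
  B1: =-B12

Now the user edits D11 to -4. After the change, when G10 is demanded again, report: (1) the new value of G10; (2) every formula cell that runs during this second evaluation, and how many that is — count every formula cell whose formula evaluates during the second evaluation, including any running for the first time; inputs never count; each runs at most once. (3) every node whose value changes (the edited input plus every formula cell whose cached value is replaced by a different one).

Initial pass — values computed on the first demand:
  F1 = 7 * 3 = 21
  B9 = 21 * 3 = 63
  D1 = MIN(21, 63) = 21
  A5 = 63 - 21 = 42
  F9 = MAX(7, 21) = 21
  B12 = MIN(21, 63) = 21
  A2 = MIN(42, 21) = 21
  B1 = -(21) = -21
  G10 = MIN(-21, 21) = -21

Second demand — change propagation:
  F1: re-runs because D11 3->-4; new result -28.
  B9: re-runs because F1 21->-28; D11 3->-4; new result 112.
  D1: re-runs because F1 21->-28; B9 63->112; new result -28.
  A5: re-runs because B9 63->112; D1 21->-28; new result 140.
  F9: re-runs because F1 21->-28; new result 7.
  B12: re-runs because F9 21->7; B9 63->112; new result 7.
  A2: re-runs because A5 42->140; B12 21->7; new result 7.
  B1: re-runs because B12 21->7; new result -7.
  G10: re-runs because B1 -21->-7; A2 21->7; new result -7.

G10 now evaluates to -7.
Run set: A2, A5, B1, B9, B12, D1, F1, F9, G10 (9 run).
Changed values: A2, A5, B1, B9, B12, D1, D11, F1, F9, G10.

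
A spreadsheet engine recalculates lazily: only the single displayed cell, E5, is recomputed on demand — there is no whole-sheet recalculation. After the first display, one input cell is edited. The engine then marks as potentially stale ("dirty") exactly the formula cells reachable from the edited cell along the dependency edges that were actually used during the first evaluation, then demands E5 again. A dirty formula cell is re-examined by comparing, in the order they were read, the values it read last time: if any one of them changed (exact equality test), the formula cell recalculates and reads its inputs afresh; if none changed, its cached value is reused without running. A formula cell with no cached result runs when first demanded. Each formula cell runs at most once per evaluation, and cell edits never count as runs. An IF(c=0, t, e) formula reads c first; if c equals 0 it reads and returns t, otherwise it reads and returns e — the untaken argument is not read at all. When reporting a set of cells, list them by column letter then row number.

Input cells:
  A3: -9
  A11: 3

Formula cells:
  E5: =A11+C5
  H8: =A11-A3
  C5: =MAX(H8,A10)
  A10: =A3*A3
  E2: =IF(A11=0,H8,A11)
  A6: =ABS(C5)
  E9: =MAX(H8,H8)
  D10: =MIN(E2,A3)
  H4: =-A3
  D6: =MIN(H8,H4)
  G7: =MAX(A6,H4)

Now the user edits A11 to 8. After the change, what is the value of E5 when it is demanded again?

New value of E5: 89.

First evaluation (everything demanded from the output):
  A10 = -9 * -9 = 81
  H8 = 3 - -9 = 12
  C5 = MAX(12, 81) = 81
  E5 = 3 + 81 = 84

Propagation after the edit:
  H8: runs — A11 3->8; result 17.
  C5: runs — H8 12->17; result 81 (same value as before).
  E5: runs — A11 3->8; result 89.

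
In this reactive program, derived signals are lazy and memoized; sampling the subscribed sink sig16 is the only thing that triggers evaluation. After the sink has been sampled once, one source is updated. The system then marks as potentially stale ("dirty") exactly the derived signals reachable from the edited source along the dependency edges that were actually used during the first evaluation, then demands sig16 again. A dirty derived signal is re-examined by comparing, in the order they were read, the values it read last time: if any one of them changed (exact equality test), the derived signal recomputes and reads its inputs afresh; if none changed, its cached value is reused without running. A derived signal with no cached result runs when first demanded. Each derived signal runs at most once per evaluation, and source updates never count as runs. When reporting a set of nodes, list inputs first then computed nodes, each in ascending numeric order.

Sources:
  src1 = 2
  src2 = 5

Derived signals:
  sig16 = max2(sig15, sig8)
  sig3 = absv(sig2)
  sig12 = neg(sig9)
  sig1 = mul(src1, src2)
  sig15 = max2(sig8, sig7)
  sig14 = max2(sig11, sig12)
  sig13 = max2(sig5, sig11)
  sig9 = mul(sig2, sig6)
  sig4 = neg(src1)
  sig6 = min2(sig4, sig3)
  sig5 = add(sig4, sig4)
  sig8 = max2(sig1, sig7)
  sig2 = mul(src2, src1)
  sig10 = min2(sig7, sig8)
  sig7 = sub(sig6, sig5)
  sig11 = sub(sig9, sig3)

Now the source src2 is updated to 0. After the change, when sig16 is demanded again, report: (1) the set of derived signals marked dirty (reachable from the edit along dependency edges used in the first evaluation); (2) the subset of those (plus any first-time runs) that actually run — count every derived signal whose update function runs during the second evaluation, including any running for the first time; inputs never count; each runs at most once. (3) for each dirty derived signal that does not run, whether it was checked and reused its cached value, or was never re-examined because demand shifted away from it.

The edit dirties: sig1, sig2, sig3, sig6, sig7, sig8, sig15, sig16.
7 derived signals run: sig1, sig2, sig3, sig6, sig8, sig15, sig16.
Cache hits after checking: sig7.
Note where the cutoff bites: sig7 is checked, finds nothing changed, and keeps its cache.

First demand of the output computes:
  sig1 = mul(2, 5) = 10
  sig2 = mul(5, 2) = 10
  sig3 = absv(10) = 10
  sig4 = neg(2) = -2
  sig5 = add(-2, -2) = -4
  sig6 = min2(-2, 10) = -2
  sig7 = sub(-2, -4) = 2
  sig8 = max2(10, 2) = 10
  sig15 = max2(10, 2) = 10
  sig16 = max2(10, 10) = 10

After the edit, cleaning proceeds:
  sig1: a read changed (src2 5->0) — executes, giving 0.
  sig2: a read changed (src2 5->0) — executes, giving 0.
  sig3: a read changed (sig2 10->0) — executes, giving 0.
  sig6: a read changed (sig3 10->0) — executes, giving -2 — identical to its old value.
  sig7: dirty, but its reads are unchanged (sig6 unchanged, sig5 unchanged); cached 2 stands.
  sig8: a read changed (sig1 10->0) — executes, giving 2.
  sig15: a read changed (sig8 10->2) — executes, giving 2.
  sig16: a read changed (sig15 10->2; sig8 10->2) — executes, giving 2.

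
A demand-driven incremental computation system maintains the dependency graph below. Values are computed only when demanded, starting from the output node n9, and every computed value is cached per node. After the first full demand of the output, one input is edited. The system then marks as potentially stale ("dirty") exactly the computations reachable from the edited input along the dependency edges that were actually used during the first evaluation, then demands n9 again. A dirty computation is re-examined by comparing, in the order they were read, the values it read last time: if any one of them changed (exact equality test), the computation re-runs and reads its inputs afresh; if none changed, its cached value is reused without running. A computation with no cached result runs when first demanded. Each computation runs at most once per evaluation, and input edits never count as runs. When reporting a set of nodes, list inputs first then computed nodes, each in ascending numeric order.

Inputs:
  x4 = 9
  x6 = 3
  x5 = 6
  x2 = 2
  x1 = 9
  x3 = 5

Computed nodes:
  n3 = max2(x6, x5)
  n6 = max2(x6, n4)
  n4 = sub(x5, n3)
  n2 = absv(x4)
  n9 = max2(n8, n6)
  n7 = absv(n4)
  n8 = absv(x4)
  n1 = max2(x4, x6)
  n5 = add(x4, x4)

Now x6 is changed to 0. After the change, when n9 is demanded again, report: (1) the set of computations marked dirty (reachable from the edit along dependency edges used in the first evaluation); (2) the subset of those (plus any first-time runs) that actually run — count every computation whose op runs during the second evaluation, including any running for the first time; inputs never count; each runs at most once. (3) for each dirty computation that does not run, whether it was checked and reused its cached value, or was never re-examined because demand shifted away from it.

Marked dirty: n3, n4, n6, n9.
Computations that run: n3, n6, n9 — 3 in total.
Checked but reused from cache: n4.
Key observation: the cutoff stops propagation at n4 — its inputs' values are unchanged, so it reuses its cache.

First evaluation (everything demanded from the output):
  n3 = max2(3, 6) = 6
  n4 = sub(6, 6) = 0
  n6 = max2(3, 0) = 3
  n8 = absv(9) = 9
  n9 = max2(9, 3) = 9

Propagation after the edit:
  n3: runs — x6 3->0; result 6 (same value as before).
  n4: checked — values it read are unchanged (x5 unchanged, n3 unchanged); reused cached 0 without running.
  n6: runs — x6 3->0; result 0.
  n9: runs — n6 3->0; result 9 (same value as before).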